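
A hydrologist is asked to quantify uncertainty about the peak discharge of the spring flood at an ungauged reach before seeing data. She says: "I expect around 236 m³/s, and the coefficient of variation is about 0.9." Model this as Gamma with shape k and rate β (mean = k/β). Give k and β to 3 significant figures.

k ≈ 1.23, β ≈ 0.00523

For Gamma(k, rate β): mean = k/β, variance = k/β², so CV = 1/√k.
CV = 0.9, hence k = 1/CV² = 1.23.
Then β = k/mean = 1.23/236 = 0.00523.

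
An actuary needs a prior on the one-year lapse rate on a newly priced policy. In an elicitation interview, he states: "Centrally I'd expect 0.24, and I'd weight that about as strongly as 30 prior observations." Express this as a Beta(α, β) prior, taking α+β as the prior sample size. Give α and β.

α = 7.2, β = 22.8

Under the effective-sample-size interpretation, Beta(α, β) has prior mean α/(α+β) and prior sample size α+β.
So α+β = 30 and α/(α+β) = 0.24, giving α = 0.24·30 = 7.2 and β = 30 − 7.2 = 22.8.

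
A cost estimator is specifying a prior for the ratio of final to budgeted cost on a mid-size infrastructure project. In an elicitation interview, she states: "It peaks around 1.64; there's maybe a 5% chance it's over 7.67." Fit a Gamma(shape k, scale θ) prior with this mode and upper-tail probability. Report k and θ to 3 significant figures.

k ≈ 2.02, θ ≈ 1.6

Gamma(k,θ) with k>1 has mode (k−1)θ, so θ = 1.64/(k−1).
Need P(X < 7.67) = 0.95 with θ tied to k this way. Start at k = 2, θ = 1.64: P(X<7.67) ≈ 0.947.
Too low — raise k to concentrate. Iterating converges to k ≈ 2.02.
Then θ = 1.64/(2.02−1) ≈ 1.6.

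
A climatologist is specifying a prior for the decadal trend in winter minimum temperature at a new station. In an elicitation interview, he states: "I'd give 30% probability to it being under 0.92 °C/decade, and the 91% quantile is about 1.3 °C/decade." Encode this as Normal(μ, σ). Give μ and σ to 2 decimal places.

μ = 1.03, σ = 0.20

The p-quantile of Normal(μ,σ) is μ + z_p·σ, with z_{0.3} = -0.5244 and z_{0.91} = 1.341.
Eliminate σ: μ = (z₂·x₁ − z₁·x₂)/(z₂ − z₁) = (1.341·0.92 − (-0.5244)·1.3)/1.865 = 1.03.
Then σ = (x₂ − x₁)/(z₂ − z₁) = (1.3 − 0.92)/1.865 = 0.20.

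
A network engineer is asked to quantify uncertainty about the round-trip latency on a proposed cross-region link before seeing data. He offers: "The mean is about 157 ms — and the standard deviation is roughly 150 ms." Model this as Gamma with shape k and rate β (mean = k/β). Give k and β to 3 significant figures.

For Gamma(k, rate β): mean = k/β, variance = k/β², so CV = 1/√k.
CV = SD/mean = 150/157 = 0.9554, hence k = 1/CV² = 1.1.
Then β = k/mean = 1.1/157 = 0.00698.

k ≈ 1.1, β ≈ 0.00698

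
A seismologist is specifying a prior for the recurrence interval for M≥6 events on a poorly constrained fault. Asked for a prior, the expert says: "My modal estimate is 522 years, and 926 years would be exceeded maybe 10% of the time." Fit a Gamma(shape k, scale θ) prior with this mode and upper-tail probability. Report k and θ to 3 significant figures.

Gamma(k,θ) with k>1 has mode (k−1)θ, so θ = 522/(k−1).
Need P(X < 926) = 0.9 with θ tied to k this way. Start at k = 2, θ = 522: P(X<926) ≈ 0.529.
Too low — raise k to concentrate. Iterating converges to k ≈ 6.79.
Then θ = 522/(6.79−1) ≈ 90.2.

k ≈ 6.79, θ ≈ 90.2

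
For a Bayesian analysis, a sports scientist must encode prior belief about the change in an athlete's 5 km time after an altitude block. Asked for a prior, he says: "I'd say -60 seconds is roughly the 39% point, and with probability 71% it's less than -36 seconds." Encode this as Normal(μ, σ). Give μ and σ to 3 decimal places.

For Normal(μ,σ), the p-quantile is μ + z_p·σ. Here z_{0.39} = -0.2793, z_{0.71} = 0.5534.
So -60 = μ − 0.2793σ and -36 = μ + 0.5534σ.
Subtracting: σ = (-36 − -60)/(0.5534 − (-0.2793)) = 28.822.
Then μ = -60 − (-0.2793)·28.822 = -51.950.

μ = -51.950, σ = 28.822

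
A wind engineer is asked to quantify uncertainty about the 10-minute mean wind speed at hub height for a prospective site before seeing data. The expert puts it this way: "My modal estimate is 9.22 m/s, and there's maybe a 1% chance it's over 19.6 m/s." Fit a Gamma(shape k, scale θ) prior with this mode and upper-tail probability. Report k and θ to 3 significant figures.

Gamma(k,θ) with k>1 has mode (k−1)θ, so θ = 9.22/(k−1).
Need P(X < 19.6) = 0.99 with θ tied to k this way. Start at k = 2, θ = 9.22: P(X<19.6) ≈ 0.627.
Too low — raise k to concentrate. Iterating converges to k ≈ 9.53.
Then θ = 9.22/(9.53−1) ≈ 1.08.

k ≈ 9.53, θ ≈ 1.08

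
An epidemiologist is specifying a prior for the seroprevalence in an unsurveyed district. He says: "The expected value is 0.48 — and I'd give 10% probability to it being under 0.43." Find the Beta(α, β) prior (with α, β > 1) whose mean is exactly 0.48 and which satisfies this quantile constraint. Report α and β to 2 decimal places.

With mean 0.48 fixed, write α = 0.48s, β = 0.52s where s = α+β.
Need P(θ < 0.43) = 0.1 under Beta(0.48s, 0.52s). Normal approximation: (q−m)/√(m(1−m)/s) ≈ z_{0.1} = -1.28, so s ≈ 0.48·0.52·(-1.28)²/(0.43−0.48)² = 164.0.
At s = 164.0: P(θ<0.43) ≈ 0.100. Adjusting to match 0.1 gives s ≈ 163.30.
So α = 0.48·163.30 ≈ 78.39, β = 0.52·163.30 ≈ 84.92.

α ≈ 78.39, β ≈ 84.92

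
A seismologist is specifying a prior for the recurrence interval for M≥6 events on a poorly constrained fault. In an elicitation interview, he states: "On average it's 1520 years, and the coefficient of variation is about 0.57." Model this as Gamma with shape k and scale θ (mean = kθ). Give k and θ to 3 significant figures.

k ≈ 3.08, θ ≈ 494

For Gamma(k, scale θ): mean = kθ, variance = kθ², so CV = 1/√k.
CV = 0.57, hence k = 1/CV² = 3.08.
Then θ = mean/k = 1520/3.08 = 494.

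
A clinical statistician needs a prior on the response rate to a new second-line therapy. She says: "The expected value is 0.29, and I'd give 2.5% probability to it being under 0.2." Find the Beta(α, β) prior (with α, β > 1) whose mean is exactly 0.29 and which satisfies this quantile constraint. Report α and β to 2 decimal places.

With mean 0.29 fixed, write α = 0.29s, β = 0.71s where s = α+β.
Need P(θ < 0.2) = 0.025 under Beta(0.29s, 0.71s). Normal approximation: (q−m)/√(m(1−m)/s) ≈ z_{0.025} = -1.96, so s ≈ 0.29·0.71·(-1.96)²/(0.2−0.29)² = 97.6.
At s = 97.6: P(θ<0.2) ≈ 0.019. Adjusting to match 0.025 gives s ≈ 86.83.
So α = 0.29·86.83 ≈ 25.18, β = 0.71·86.83 ≈ 61.65.

α ≈ 25.18, β ≈ 61.65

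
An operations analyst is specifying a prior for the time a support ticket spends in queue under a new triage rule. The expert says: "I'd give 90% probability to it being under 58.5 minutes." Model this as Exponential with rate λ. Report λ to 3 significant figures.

λ ≈ 0.0394

P(T < 58.5) = 1 − e^(−λ·58.5) = 0.9, so λ = −ln(1−0.9)/58.5 = −ln(0.1)/58.5 = 0.0394.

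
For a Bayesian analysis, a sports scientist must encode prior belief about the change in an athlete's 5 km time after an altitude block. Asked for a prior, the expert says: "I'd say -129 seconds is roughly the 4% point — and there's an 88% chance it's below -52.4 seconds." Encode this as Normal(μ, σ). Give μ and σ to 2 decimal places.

μ = -83.16, σ = 26.18

For Normal(μ,σ), the p-quantile is μ + z_p·σ. Here z_{0.04} = -1.751, z_{0.88} = 1.175.
So -129 = μ − 1.751σ and -52.4 = μ + 1.175σ.
Subtracting: σ = (-52.4 − -129)/(1.175 − (-1.751)) = 26.18.
Then μ = -129 − (-1.751)·26.18 = -83.16.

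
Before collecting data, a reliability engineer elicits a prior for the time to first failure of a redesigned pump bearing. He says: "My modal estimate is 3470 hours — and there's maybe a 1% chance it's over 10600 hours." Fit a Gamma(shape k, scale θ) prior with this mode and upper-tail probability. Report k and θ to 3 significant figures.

Gamma(k,θ) with k>1 has mode (k−1)θ, so θ = 3470/(k−1).
Need P(X < 10600) = 0.99 with θ tied to k this way. Start at k = 2, θ = 3470: P(X<10600) ≈ 0.809.
Too low — raise k to concentrate. Iterating converges to k ≈ 4.59.
Then θ = 3470/(4.59−1) ≈ 965.

k ≈ 4.59, θ ≈ 965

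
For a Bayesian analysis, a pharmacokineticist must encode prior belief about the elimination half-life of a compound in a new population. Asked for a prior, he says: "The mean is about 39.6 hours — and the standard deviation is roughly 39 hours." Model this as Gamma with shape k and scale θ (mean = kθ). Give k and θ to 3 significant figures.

k ≈ 1.03, θ ≈ 38.4

For Gamma(k, scale θ): mean = kθ, variance = kθ², so CV = 1/√k.
CV = SD/mean = 39/39.6 = 0.9848, hence k = 1/CV² = 1.03.
Then θ = mean/k = 39.6/1.03 = 38.4.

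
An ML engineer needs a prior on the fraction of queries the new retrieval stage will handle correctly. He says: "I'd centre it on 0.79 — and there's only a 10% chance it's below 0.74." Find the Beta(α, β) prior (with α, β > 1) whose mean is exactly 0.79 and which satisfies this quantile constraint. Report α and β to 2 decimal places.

With mean 0.79 fixed, write α = 0.79s, β = 0.21s where s = α+β.
Need P(θ < 0.74) = 0.1 under Beta(0.79s, 0.21s). Normal approximation: (q−m)/√(m(1−m)/s) ≈ z_{0.1} = -1.28, so s ≈ 0.79·0.21·(-1.28)²/(0.74−0.79)² = 109.0.
At s = 109.0: P(θ<0.74) ≈ 0.104. Adjusting to match 0.1 gives s ≈ 113.07.
So α = 0.79·113.07 ≈ 89.32, β = 0.21·113.07 ≈ 23.74.

α ≈ 89.32, β ≈ 23.74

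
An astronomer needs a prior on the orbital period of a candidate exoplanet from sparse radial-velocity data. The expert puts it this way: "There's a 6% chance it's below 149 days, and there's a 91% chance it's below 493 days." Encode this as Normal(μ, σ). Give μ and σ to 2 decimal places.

For Normal(μ,σ), the p-quantile is μ + z_p·σ. Here z_{0.06} = -1.555, z_{0.91} = 1.341.
So 149 = μ − 1.555σ and 493 = μ + 1.341σ.
Subtracting: σ = (493 − 149)/(1.341 − (-1.555)) = 118.80.
Then μ = 149 − (-1.555)·118.80 = 333.71.

μ = 333.71, σ = 118.80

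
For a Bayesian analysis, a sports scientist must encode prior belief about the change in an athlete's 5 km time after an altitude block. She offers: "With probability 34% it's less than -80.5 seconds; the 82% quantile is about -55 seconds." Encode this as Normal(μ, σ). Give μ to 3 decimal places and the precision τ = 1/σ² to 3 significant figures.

μ = -72.579, τ = 0.00271

For Normal(μ,σ), the p-quantile is μ + z_p·σ. Here z_{0.34} = -0.4125, z_{0.82} = 0.9154.
So -80.5 = μ − 0.4125σ and -55 = μ + 0.9154σ.
Subtracting: σ = (-55 − -80.5)/(0.9154 − (-0.4125)) = 19.204.
Then μ = -80.5 − (-0.4125)·19.204 = -72.579.
Precision τ = 1/σ² = 1/19.2² = 0.00271.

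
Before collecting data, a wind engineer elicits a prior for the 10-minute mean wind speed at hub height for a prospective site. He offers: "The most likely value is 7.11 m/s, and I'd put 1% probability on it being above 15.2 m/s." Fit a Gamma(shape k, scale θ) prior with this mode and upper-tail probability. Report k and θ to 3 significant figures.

k ≈ 9.4, θ ≈ 0.846

Gamma(k,θ) with k>1 has mode (k−1)θ, so θ = 7.11/(k−1).
Need P(X < 15.2) = 0.99 with θ tied to k this way. Start at k = 2, θ = 7.11: P(X<15.2) ≈ 0.630.
Too low — raise k to concentrate. Iterating converges to k ≈ 9.4.
Then θ = 7.11/(9.4−1) ≈ 0.846.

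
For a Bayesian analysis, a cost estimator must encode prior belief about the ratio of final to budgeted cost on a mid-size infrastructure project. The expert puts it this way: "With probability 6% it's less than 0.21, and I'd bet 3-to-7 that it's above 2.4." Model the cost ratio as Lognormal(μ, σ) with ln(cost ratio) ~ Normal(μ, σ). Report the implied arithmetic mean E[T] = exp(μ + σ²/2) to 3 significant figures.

If T ~ Lognormal(μ,σ) then ln T ~ Normal(μ,σ), so the p-quantile of ln T is μ + z_p·σ.
ln(0.21) = -1.561 and ln(2.4) = 0.8755; z_{0.06} = -1.555, z_{0.7} = 0.5244.
σ = (0.8755 − -1.561)/(0.5244 − (-1.555)) = 1.172.
μ = -1.561 − (-1.555)·1.172 = 0.261.
E[T] = exp(μ + σ²/2) = exp(0.261 + 0.6864) = 2.58.

E[T] ≈ 2.58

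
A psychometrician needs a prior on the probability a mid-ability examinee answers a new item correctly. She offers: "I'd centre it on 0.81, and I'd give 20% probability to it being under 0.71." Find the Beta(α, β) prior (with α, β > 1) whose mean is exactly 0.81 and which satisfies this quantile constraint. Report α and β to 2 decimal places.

With mean 0.81 fixed, write α = 0.81s, β = 0.19s where s = α+β.
Need P(θ < 0.71) = 0.2 under Beta(0.81s, 0.19s). Normal approximation: (q−m)/√(m(1−m)/s) ≈ z_{0.2} = -0.842, so s ≈ 0.81·0.19·(-0.842)²/(0.71−0.81)² = 10.9.
At s = 10.9: P(θ<0.71) ≈ 0.184. Adjusting to match 0.2 gives s ≈ 8.92.
So α = 0.81·8.92 ≈ 7.23, β = 0.19·8.92 ≈ 1.69.

α ≈ 7.23, β ≈ 1.69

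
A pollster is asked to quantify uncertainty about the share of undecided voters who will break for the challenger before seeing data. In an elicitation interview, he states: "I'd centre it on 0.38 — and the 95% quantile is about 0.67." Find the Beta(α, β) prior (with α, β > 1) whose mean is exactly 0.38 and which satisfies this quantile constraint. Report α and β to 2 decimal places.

α ≈ 2.90, β ≈ 4.74

With mean 0.38 fixed, write α = 0.38s, β = 0.62s where s = α+β.
Need P(θ < 0.67) = 0.95 under Beta(0.38s, 0.62s). Normal approximation: (q−m)/√(m(1−m)/s) ≈ z_{0.95} = 1.64, so s ≈ 0.38·0.62·(1.64)²/(0.67−0.38)² = 7.6.
At s = 7.6: P(θ<0.67) ≈ 0.949. Adjusting to match 0.95 gives s ≈ 7.64.
So α = 0.38·7.64 ≈ 2.90, β = 0.62·7.64 ≈ 4.74.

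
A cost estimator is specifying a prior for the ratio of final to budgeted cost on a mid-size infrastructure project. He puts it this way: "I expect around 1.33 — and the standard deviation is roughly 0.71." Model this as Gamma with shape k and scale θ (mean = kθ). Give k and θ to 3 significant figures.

For Gamma(k, scale θ): mean = kθ, variance = kθ², so CV = 1/√k.
CV = SD/mean = 0.71/1.33 = 0.5338, hence k = 1/CV² = 3.51.
Then θ = mean/k = 1.33/3.51 = 0.379.

k ≈ 3.51, θ ≈ 0.379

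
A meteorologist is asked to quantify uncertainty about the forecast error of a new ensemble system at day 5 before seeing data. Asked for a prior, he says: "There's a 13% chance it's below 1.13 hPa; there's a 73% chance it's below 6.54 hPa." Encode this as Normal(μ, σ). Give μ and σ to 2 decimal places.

The p-quantile of Normal(μ,σ) is μ + z_p·σ, with z_{0.13} = -1.126 and z_{0.73} = 0.6128.
Eliminate σ: μ = (z₂·x₁ − z₁·x₂)/(z₂ − z₁) = (0.6128·1.13 − (-1.126)·6.54)/1.739 = 4.63.
Then σ = (x₂ − x₁)/(z₂ − z₁) = (6.54 − 1.13)/1.739 = 3.11.

μ = 4.63, σ = 3.11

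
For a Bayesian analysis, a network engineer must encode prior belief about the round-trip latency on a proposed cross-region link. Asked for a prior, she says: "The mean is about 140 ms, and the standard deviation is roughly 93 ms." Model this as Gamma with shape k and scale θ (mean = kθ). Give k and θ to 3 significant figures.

For Gamma(k, scale θ): mean = kθ, variance = kθ², so CV = 1/√k.
CV = SD/mean = 93/140 = 0.6643, hence k = 1/CV² = 2.27.
Then θ = mean/k = 140/2.27 = 61.8.

k ≈ 2.27, θ ≈ 61.8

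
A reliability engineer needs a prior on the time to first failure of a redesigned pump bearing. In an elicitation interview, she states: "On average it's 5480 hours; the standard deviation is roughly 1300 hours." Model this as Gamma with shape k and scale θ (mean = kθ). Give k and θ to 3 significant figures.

For Gamma(k, scale θ): mean = kθ, variance = kθ², so CV = 1/√k.
CV = SD/mean = 1300/5480 = 0.2372, hence k = 1/CV² = 17.8.
Then θ = mean/k = 5480/17.8 = 308.

k ≈ 17.8, θ ≈ 308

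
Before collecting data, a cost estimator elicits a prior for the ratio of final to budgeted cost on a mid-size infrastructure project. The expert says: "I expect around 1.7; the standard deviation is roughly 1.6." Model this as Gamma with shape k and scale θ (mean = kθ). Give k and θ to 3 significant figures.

For Gamma(k, scale θ): mean = kθ, variance = kθ², so CV = 1/√k.
CV = SD/mean = 1.6/1.7 = 0.9412, hence k = 1/CV² = 1.13.
Then θ = mean/k = 1.7/1.13 = 1.51.

k ≈ 1.13, θ ≈ 1.51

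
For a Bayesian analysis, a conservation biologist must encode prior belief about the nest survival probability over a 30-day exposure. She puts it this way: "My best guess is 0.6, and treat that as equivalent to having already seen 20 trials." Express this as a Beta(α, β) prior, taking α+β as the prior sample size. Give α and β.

Under the effective-sample-size interpretation, Beta(α, β) has prior mean α/(α+β) and prior sample size α+β.
So α+β = 20 and α/(α+β) = 0.6, giving α = 0.6·20 = 12 and β = 20 − 12 = 8.

α = 12, β = 8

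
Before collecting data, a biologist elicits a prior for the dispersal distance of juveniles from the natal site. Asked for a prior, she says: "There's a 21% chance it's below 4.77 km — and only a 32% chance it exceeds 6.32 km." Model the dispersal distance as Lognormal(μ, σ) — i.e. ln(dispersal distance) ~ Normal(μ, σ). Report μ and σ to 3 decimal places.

If T ~ Lognormal(μ,σ) then ln T ~ Normal(μ,σ), so the p-quantile of ln T is μ + z_p·σ.
ln(4.77) = 1.562 and ln(6.32) = 1.844; z_{0.21} = -0.8064, z_{0.68} = 0.4677.
σ = (1.844 − 1.562)/(0.4677 − (-0.8064)) = 0.221.
μ = 1.562 − (-0.8064)·0.221 = 1.740.

μ ≈ 1.740, σ ≈ 0.221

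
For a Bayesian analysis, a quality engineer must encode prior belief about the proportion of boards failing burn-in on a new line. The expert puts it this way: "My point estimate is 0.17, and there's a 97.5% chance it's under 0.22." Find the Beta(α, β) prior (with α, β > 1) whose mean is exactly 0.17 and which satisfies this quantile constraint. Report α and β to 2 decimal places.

α ≈ 40.69, β ≈ 198.68

With mean 0.17 fixed, write α = 0.17s, β = 0.83s where s = α+β.
Need P(θ < 0.22) = 0.975 under Beta(0.17s, 0.83s). Normal approximation: (q−m)/√(m(1−m)/s) ≈ z_{0.975} = 1.96, so s ≈ 0.17·0.83·(1.96)²/(0.22−0.17)² = 216.8.
At s = 216.8: P(θ<0.22) ≈ 0.969. Adjusting to match 0.975 gives s ≈ 239.38.
So α = 0.17·239.38 ≈ 40.69, β = 0.83·239.38 ≈ 198.68.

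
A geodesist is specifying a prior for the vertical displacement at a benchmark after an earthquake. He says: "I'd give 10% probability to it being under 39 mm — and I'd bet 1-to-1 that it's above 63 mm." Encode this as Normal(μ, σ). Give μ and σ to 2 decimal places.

μ = 63.00, σ = 18.73

The p-quantile of Normal(μ,σ) is μ + z_p·σ, with z_{0.1} = -1.282 and z_{0.5} = 0.
Eliminate σ: μ = (z₂·x₁ − z₁·x₂)/(z₂ − z₁) = (0·39 − (-1.282)·63)/1.282 = 63.00.
Then σ = (x₂ − x₁)/(z₂ − z₁) = (63 − 39)/1.282 = 18.73.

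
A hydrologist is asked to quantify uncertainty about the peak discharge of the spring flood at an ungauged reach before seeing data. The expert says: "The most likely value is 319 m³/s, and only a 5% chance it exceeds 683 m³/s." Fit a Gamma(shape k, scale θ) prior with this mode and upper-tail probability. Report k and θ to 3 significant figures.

Gamma(k,θ) with k>1 has mode (k−1)θ, so θ = 319/(k−1).
Need P(X < 683) = 0.95 with θ tied to k this way. Start at k = 2, θ = 319: P(X<683) ≈ 0.631.
Too low — raise k to concentrate. Iterating converges to k ≈ 5.76.
Then θ = 319/(5.76−1) ≈ 67.

k ≈ 5.76, θ ≈ 67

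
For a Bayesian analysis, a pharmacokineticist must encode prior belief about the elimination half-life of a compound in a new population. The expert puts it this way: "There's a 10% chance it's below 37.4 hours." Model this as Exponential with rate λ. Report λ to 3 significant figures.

λ ≈ 0.00282

P(T < 37.4) = 1 − e^(−λ·37.4) = 0.1, so λ = −ln(1−0.1)/37.4 = −ln(0.9)/37.4 = 0.00282.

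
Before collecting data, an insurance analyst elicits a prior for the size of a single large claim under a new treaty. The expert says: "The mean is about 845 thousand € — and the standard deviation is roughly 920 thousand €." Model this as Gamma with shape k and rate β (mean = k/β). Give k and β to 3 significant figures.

For Gamma(k, rate β): mean = k/β, variance = k/β², so CV = 1/√k.
CV = SD/mean = 920/845 = 1.089, hence k = 1/CV² = 0.844.
Then β = k/mean = 0.844/845 = 0.000998.

k ≈ 0.844, β ≈ 0.000998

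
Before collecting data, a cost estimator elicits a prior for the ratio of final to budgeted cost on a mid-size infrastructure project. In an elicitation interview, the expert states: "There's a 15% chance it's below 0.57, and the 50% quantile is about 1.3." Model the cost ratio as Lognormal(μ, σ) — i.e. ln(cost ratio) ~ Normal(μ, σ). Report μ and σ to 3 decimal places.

If T ~ Lognormal(μ,σ) then ln T ~ Normal(μ,σ), so the p-quantile of ln T is μ + z_p·σ.
ln(0.57) = -0.5621 and ln(1.3) = 0.2624; z_{0.15} = -1.036, z_{0.5} = 0.
σ = (0.2624 − -0.5621)/(0 − (-1.036)) = 0.796.
μ = -0.5621 − (-1.036)·0.796 = 0.262.

μ ≈ 0.262, σ ≈ 0.796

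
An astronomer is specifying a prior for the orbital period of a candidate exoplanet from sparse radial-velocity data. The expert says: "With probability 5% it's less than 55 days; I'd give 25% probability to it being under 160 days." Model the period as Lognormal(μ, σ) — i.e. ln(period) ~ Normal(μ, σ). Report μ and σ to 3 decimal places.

μ ≈ 5.817, σ ≈ 1.100

If T ~ Lognormal(μ,σ) then ln T ~ Normal(μ,σ), so the p-quantile of ln T is μ + z_p·σ.
ln(55) = 4.007 and ln(160) = 5.075; z_{0.05} = -1.645, z_{0.25} = -0.6745.
σ = (5.075 − 4.007)/(-0.6745 − (-1.645)) = 1.100.
μ = 4.007 − (-1.645)·1.100 = 5.817.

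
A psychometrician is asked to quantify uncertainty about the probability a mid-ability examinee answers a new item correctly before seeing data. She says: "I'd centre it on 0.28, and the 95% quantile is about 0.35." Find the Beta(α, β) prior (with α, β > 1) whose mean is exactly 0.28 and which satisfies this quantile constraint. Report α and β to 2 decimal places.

α ≈ 32.86, β ≈ 84.50

With mean 0.28 fixed, write α = 0.28s, β = 0.72s where s = α+β.
Need P(θ < 0.35) = 0.95 under Beta(0.28s, 0.72s). Normal approximation: (q−m)/√(m(1−m)/s) ≈ z_{0.95} = 1.64, so s ≈ 0.28·0.72·(1.64)²/(0.35−0.28)² = 111.3.
At s = 111.3: P(θ<0.35) ≈ 0.946. Adjusting to match 0.95 gives s ≈ 117.36.
So α = 0.28·117.36 ≈ 32.86, β = 0.72·117.36 ≈ 84.50.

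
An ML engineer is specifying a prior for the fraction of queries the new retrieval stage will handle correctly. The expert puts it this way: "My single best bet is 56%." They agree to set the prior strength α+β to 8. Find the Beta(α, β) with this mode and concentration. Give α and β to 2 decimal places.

For α,β > 1 the Beta mode is (α−1)/(α+β−2). With α+β = 8, the mode is (α−1)/6.
Set (α−1)/6 = 0.56 → α = 1 + 0.56·6 = 4.36.
β = 8 − α = 3.64.

α = 4.36, β = 3.64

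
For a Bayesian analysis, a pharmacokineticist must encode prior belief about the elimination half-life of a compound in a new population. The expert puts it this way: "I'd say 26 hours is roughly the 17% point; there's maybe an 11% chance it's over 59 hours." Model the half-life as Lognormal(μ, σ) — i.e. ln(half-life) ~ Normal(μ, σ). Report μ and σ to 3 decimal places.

If T ~ Lognormal(μ,σ) then ln T ~ Normal(μ,σ), so the p-quantile of ln T is μ + z_p·σ.
ln(26) = 3.258 and ln(59) = 4.078; z_{0.17} = -0.9542, z_{0.89} = 1.227.
σ = (4.078 − 3.258)/(1.227 − (-0.9542)) = 0.376.
μ = 3.258 − (-0.9542)·0.376 = 3.617.

μ ≈ 3.617, σ ≈ 0.376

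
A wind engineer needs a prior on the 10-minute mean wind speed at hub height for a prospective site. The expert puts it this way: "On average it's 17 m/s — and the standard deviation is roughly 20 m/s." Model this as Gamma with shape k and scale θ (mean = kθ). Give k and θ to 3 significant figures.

k ≈ 0.722, θ ≈ 23.5

For Gamma(k, scale θ): mean = kθ, variance = kθ², so CV = 1/√k.
CV = SD/mean = 20/17 = 1.176, hence k = 1/CV² = 0.722.
Then θ = mean/k = 17/0.722 = 23.5.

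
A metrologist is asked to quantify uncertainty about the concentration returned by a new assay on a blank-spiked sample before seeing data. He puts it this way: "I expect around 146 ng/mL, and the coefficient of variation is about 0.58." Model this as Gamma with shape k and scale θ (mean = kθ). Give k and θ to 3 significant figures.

For Gamma(k, scale θ): mean = kθ, variance = kθ², so CV = 1/√k.
CV = 0.58, hence k = 1/CV² = 2.97.
Then θ = mean/k = 146/2.97 = 49.1.

k ≈ 2.97, θ ≈ 49.1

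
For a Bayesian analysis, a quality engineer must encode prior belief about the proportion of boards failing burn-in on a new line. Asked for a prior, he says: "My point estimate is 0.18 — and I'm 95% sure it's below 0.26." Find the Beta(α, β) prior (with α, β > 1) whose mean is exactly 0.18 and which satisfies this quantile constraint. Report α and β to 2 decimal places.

α ≈ 12.58, β ≈ 57.32

With mean 0.18 fixed, write α = 0.18s, β = 0.82s where s = α+β.
Need P(θ < 0.26) = 0.95 under Beta(0.18s, 0.82s). Normal approximation: (q−m)/√(m(1−m)/s) ≈ z_{0.95} = 1.64, so s ≈ 0.18·0.82·(1.64)²/(0.26−0.18)² = 62.4.
At s = 62.4: P(θ<0.26) ≈ 0.941. Adjusting to match 0.95 gives s ≈ 69.90.
So α = 0.18·69.90 ≈ 12.58, β = 0.82·69.90 ≈ 57.32.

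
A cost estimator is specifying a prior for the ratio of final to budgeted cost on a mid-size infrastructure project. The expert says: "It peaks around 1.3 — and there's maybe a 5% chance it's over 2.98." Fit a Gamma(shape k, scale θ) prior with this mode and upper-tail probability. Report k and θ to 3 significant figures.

k ≈ 4.98, θ ≈ 0.326

Gamma(k,θ) with k>1 has mode (k−1)θ, so θ = 1.3/(k−1).
Need P(X < 2.98) = 0.95 with θ tied to k this way. Start at k = 2, θ = 1.3: P(X<2.98) ≈ 0.667.
Too low — raise k to concentrate. Iterating converges to k ≈ 4.98.
Then θ = 1.3/(4.98−1) ≈ 0.326.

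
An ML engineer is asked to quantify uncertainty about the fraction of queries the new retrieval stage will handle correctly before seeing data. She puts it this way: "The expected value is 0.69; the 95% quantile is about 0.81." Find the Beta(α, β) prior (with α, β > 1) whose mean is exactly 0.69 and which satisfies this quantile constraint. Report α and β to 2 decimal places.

α ≈ 24.35, β ≈ 10.94

With mean 0.69 fixed, write α = 0.69s, β = 0.31s where s = α+β.
Need P(θ < 0.81) = 0.95 under Beta(0.69s, 0.31s). Normal approximation: (q−m)/√(m(1−m)/s) ≈ z_{0.95} = 1.64, so s ≈ 0.69·0.31·(1.64)²/(0.81−0.69)² = 40.2.
At s = 40.2: P(θ<0.81) ≈ 0.961. Adjusting to match 0.95 gives s ≈ 35.29.
So α = 0.69·35.29 ≈ 24.35, β = 0.31·35.29 ≈ 10.94.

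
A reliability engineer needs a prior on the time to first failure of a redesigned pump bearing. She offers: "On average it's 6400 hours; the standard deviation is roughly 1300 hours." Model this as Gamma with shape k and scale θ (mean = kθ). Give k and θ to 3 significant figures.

For Gamma(k, scale θ): mean = kθ, variance = kθ², so CV = 1/√k.
CV = SD/mean = 1300/6400 = 0.2031, hence k = 1/CV² = 24.2.
Then θ = mean/k = 6400/24.2 = 264.

k ≈ 24.2, θ ≈ 264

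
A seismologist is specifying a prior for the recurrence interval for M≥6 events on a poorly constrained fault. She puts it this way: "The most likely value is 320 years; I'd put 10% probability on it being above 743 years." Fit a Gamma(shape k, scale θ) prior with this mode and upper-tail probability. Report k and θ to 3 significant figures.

Gamma(k,θ) with k>1 has mode (k−1)θ, so θ = 320/(k−1).
Need P(X < 743) = 0.9 with θ tied to k this way. Start at k = 2, θ = 320: P(X<743) ≈ 0.674.
Too low — raise k to concentrate. Iterating converges to k ≈ 3.71.
Then θ = 320/(3.71−1) ≈ 118.

k ≈ 3.71, θ ≈ 118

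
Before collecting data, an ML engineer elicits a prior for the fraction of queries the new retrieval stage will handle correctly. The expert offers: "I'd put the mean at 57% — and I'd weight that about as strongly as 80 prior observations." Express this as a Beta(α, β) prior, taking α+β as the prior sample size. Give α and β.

Under the effective-sample-size interpretation, Beta(α, β) has prior mean α/(α+β) and prior sample size α+β.
So α+β = 80 and α/(α+β) = 0.57, giving α = 0.57·80 = 45.6 and β = 80 − 45.6 = 34.4.

α = 45.6, β = 34.4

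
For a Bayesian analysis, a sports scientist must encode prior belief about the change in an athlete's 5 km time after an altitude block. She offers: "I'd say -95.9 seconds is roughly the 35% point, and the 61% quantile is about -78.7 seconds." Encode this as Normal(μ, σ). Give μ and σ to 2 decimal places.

For Normal(μ,σ), the p-quantile is μ + z_p·σ. Here z_{0.35} = -0.3853, z_{0.61} = 0.2793.
So -95.9 = μ − 0.3853σ and -78.7 = μ + 0.2793σ.
Subtracting: σ = (-78.7 − -95.9)/(0.2793 − (-0.3853)) = 25.88.
Then μ = -95.9 − (-0.3853)·25.88 = -85.93.

μ = -85.93, σ = 25.88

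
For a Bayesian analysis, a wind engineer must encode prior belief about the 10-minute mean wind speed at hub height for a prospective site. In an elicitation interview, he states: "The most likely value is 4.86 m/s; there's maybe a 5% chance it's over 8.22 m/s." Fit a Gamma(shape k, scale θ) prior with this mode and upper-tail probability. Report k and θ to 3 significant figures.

Gamma(k,θ) with k>1 has mode (k−1)θ, so θ = 4.86/(k−1).
Need P(X < 8.22) = 0.95 with θ tied to k this way. Start at k = 2, θ = 4.86: P(X<8.22) ≈ 0.504.
Too low — raise k to concentrate. Iterating converges to k ≈ 11.1.
Then θ = 4.86/(11.1−1) ≈ 0.481.

k ≈ 11.1, θ ≈ 0.481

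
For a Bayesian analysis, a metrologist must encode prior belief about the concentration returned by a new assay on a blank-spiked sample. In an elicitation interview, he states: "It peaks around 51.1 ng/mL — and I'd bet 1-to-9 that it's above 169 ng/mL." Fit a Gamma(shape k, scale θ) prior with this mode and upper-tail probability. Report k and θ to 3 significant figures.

Gamma(k,θ) with k>1 has mode (k−1)θ, so θ = 51.1/(k−1).
Need P(X < 169) = 0.9 with θ tied to k this way. Start at k = 2, θ = 51.1: P(X<169) ≈ 0.842.
Too low — raise k to concentrate. Iterating converges to k ≈ 2.32.
Then θ = 51.1/(2.32−1) ≈ 38.8.

k ≈ 2.32, θ ≈ 38.8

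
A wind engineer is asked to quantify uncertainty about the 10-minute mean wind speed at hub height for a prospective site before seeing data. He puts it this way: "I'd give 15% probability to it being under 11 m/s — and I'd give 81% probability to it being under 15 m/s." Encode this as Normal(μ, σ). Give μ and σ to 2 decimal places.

The p-quantile of Normal(μ,σ) is μ + z_p·σ, with z_{0.15} = -1.036 and z_{0.81} = 0.8779.
Eliminate σ: μ = (z₂·x₁ − z₁·x₂)/(z₂ − z₁) = (0.8779·11 − (-1.036)·15)/1.914 = 13.17.
Then σ = (x₂ − x₁)/(z₂ − z₁) = (15 − 11)/1.914 = 2.09.

μ = 13.17, σ = 2.09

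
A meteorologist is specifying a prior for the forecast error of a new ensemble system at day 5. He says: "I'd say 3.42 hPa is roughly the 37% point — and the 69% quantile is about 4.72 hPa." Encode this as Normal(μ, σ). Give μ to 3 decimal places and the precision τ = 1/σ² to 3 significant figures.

μ = 3.941, τ = 0.405

For Normal(μ,σ), the p-quantile is μ + z_p·σ. Here z_{0.37} = -0.3319, z_{0.69} = 0.4959.
So 3.42 = μ − 0.3319σ and 4.72 = μ + 0.4959σ.
Subtracting: σ = (4.72 − 3.42)/(0.4959 − (-0.3319)) = 1.571.
Then μ = 3.42 − (-0.3319)·1.571 = 3.941.
Precision τ = 1/σ² = 1/1.571² = 0.405.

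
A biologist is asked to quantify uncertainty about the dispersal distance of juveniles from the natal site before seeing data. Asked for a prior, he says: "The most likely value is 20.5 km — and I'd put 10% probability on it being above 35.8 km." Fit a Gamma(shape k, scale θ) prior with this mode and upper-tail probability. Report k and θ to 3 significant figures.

k ≈ 7.11, θ ≈ 3.36

Gamma(k,θ) with k>1 has mode (k−1)θ, so θ = 20.5/(k−1).
Need P(X < 35.8) = 0.9 with θ tied to k this way. Start at k = 2, θ = 20.5: P(X<35.8) ≈ 0.521.
Too low — raise k to concentrate. Iterating converges to k ≈ 7.11.
Then θ = 20.5/(7.11−1) ≈ 3.36.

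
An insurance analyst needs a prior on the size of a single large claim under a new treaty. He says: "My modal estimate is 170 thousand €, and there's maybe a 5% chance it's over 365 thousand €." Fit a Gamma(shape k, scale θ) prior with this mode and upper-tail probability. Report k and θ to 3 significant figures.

k ≈ 5.72, θ ≈ 36

Gamma(k,θ) with k>1 has mode (k−1)θ, so θ = 170/(k−1).
Need P(X < 365) = 0.95 with θ tied to k this way. Start at k = 2, θ = 170: P(X<365) ≈ 0.632.
Too low — raise k to concentrate. Iterating converges to k ≈ 5.72.
Then θ = 170/(5.72−1) ≈ 36.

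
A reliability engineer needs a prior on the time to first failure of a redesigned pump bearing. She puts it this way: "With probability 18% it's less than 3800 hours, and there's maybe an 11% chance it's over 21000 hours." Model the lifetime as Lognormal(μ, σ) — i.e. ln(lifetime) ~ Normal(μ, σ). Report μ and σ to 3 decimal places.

μ ≈ 8.973, σ ≈ 0.798

If T ~ Lognormal(μ,σ) then ln T ~ Normal(μ,σ), so the p-quantile of ln T is μ + z_p·σ.
ln(3800) = 8.243 and ln(21000) = 9.952; z_{0.18} = -0.9154, z_{0.89} = 1.227.
σ = (9.952 − 8.243)/(1.227 − (-0.9154)) = 0.798.
μ = 8.243 − (-0.9154)·0.798 = 8.973.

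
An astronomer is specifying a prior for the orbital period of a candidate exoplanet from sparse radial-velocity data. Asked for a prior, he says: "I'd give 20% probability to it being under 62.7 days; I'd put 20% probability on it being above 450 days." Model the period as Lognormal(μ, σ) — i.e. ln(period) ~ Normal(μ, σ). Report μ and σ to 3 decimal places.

If T ~ Lognormal(μ,σ) then ln T ~ Normal(μ,σ), so the p-quantile of ln T is μ + z_p·σ.
ln(62.7) = 4.138 and ln(450) = 6.109; z_{0.2} = -0.8416, z_{0.8} = 0.8416.
σ = (6.109 − 4.138)/(0.8416 − (-0.8416)) = 1.171.
μ = 4.138 − (-0.8416)·1.171 = 5.124.

μ ≈ 5.124, σ ≈ 1.171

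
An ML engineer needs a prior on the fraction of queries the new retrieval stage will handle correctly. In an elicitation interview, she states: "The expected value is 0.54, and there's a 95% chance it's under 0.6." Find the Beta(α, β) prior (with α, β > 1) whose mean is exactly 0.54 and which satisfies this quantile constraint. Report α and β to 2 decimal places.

With mean 0.54 fixed, write α = 0.54s, β = 0.46s where s = α+β.
Need P(θ < 0.6) = 0.95 under Beta(0.54s, 0.46s). Normal approximation: (q−m)/√(m(1−m)/s) ≈ z_{0.95} = 1.64, so s ≈ 0.54·0.46·(1.64)²/(0.6−0.54)² = 186.7.
At s = 186.7: P(θ<0.6) ≈ 0.951. Adjusting to match 0.95 gives s ≈ 184.29.
So α = 0.54·184.29 ≈ 99.52, β = 0.46·184.29 ≈ 84.77.

α ≈ 99.52, β ≈ 84.77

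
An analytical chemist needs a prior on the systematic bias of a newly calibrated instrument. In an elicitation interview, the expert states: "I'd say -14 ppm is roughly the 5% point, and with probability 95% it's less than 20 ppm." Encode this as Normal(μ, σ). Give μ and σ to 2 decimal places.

For Normal(μ,σ), the p-quantile is μ + z_p·σ. Here z_{0.05} = -1.645, z_{0.95} = 1.645.
So -14 = μ − 1.645σ and 20 = μ + 1.645σ.
Subtracting: σ = (20 − -14)/(1.645 − (-1.645)) = 10.34.
Then μ = -14 − (-1.645)·10.34 = 3.00.

μ = 3.00, σ = 10.34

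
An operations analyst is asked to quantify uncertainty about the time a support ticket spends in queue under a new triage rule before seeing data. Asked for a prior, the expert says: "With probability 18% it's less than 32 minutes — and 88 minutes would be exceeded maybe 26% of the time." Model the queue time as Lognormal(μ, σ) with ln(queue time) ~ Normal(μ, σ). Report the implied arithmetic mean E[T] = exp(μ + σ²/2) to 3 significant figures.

If T ~ Lognormal(μ,σ) then ln T ~ Normal(μ,σ), so the p-quantile of ln T is μ + z_p·σ.
ln(32) = 3.466 and ln(88) = 4.477; z_{0.18} = -0.9154, z_{0.74} = 0.6433.
σ = (4.477 − 3.466)/(0.6433 − (-0.9154)) = 0.649.
μ = 3.466 − (-0.9154)·0.649 = 4.060.
E[T] = exp(μ + σ²/2) = exp(4.060 + 0.2106) = 71.6 minutes.

E[T] ≈ 71.6 minutes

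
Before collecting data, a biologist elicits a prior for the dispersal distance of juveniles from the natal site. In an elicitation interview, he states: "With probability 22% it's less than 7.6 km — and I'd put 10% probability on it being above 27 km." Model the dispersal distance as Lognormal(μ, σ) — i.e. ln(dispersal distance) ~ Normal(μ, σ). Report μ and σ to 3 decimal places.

If T ~ Lognormal(μ,σ) then ln T ~ Normal(μ,σ), so the p-quantile of ln T is μ + z_p·σ.
ln(7.6) = 2.028 and ln(27) = 3.296; z_{0.22} = -0.7722, z_{0.9} = 1.282.
σ = (3.296 − 2.028)/(1.282 − (-0.7722)) = 0.617.
μ = 2.028 − (-0.7722)·0.617 = 2.505.

μ ≈ 2.505, σ ≈ 0.617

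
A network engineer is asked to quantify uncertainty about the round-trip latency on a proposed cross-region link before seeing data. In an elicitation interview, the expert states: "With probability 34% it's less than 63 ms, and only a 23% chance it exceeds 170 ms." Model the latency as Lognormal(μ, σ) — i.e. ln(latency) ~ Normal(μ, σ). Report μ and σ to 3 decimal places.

If T ~ Lognormal(μ,σ) then ln T ~ Normal(μ,σ), so the p-quantile of ln T is μ + z_p·σ.
ln(63) = 4.143 and ln(170) = 5.136; z_{0.34} = -0.4125, z_{0.77} = 0.7388.
σ = (5.136 − 4.143)/(0.7388 − (-0.4125)) = 0.862.
μ = 4.143 − (-0.4125)·0.862 = 4.499.

μ ≈ 4.499, σ ≈ 0.862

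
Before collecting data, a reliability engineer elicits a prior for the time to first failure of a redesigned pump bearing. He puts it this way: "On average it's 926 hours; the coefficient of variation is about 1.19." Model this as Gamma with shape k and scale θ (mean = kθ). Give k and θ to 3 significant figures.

k ≈ 0.706, θ ≈ 1310

For Gamma(k, scale θ): mean = kθ, variance = kθ², so CV = 1/√k.
CV = 1.19, hence k = 1/CV² = 0.706.
Then θ = mean/k = 926/0.706 = 1310.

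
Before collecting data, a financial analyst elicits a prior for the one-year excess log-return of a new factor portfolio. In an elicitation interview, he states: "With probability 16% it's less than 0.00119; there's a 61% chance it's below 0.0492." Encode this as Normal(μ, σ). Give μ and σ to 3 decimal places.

μ = 0.039, σ = 0.038

For Normal(μ,σ), the p-quantile is μ + z_p·σ. Here z_{0.16} = -0.9945, z_{0.61} = 0.2793.
So 0.00119 = μ − 0.9945σ and 0.0492 = μ + 0.2793σ.
Subtracting: σ = (0.0492 − 0.00119)/(0.2793 − (-0.9945)) = 0.038.
Then μ = 0.00119 − (-0.9945)·0.038 = 0.039.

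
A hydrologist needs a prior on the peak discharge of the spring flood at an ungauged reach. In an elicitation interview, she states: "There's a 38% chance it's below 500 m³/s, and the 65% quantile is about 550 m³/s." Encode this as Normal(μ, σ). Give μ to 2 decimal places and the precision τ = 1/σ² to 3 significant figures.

The p-quantile of Normal(μ,σ) is μ + z_p·σ, with z_{0.38} = -0.3055 and z_{0.65} = 0.3853.
Eliminate σ: μ = (z₂·x₁ − z₁·x₂)/(z₂ − z₁) = (0.3853·500 − (-0.3055)·550)/0.6908 = 522.11.
Then σ = (x₂ − x₁)/(z₂ − z₁) = (550 − 500)/0.6908 = 72.38.
Precision τ = 1/σ² = 1/72.38² = 0.000191.

μ = 522.11, τ = 0.000191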